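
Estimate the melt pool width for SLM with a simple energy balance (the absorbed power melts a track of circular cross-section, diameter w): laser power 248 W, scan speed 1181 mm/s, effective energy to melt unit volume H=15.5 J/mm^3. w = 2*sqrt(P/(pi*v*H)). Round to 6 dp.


w = 2*sqrt(248/(pi*1181*15.5)) = 0.131338 mm


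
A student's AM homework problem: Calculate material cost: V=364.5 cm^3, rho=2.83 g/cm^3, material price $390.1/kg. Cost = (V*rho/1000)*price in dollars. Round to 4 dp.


Mass = 364.5*2.83/1000 = 1.031535 kg
Cost = 1.031535 * 390.1 = 402.4018 $


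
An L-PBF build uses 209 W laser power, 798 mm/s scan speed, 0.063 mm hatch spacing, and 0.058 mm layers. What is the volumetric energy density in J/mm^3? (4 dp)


E = 209 / (798*0.063*0.058) = 71.6762 J/mm^3


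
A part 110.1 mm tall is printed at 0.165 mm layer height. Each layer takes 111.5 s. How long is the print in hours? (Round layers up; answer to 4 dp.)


Layers = ceil(110.1/0.165) = 668
t = 668 * 111.5 / 3600 = 20.6894 hrs


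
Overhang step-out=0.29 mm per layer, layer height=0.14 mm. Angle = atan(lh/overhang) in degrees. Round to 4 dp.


angle = atan(0.14/0.29) = 25.7693 degrees


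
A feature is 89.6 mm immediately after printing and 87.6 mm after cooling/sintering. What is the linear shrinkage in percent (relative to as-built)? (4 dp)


Shrinkage = ((89.6-87.6)/89.6)*100 = 2.2321 %


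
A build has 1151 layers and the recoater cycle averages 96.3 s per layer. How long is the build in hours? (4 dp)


t = 1151 * 96.3 / 3600 = 30.7893 hrs


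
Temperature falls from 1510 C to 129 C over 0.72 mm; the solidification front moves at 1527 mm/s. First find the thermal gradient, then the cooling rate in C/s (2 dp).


G = (1510-129)/0.72 = 1918.05555556 C/mm
CR = 1918.05555556 * 1527 = 2928870.83 C/s


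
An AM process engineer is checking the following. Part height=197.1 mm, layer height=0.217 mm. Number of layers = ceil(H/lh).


Layers = ceil(197.1/0.217) = 909


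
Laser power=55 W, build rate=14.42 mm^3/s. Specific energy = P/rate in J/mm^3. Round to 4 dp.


SE = 55 / 14.42 = 3.8141 J/mm^3


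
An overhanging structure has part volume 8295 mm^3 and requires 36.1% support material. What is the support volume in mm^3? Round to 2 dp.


V_support = 8295 * 0.361 = 2994.5 mm^3


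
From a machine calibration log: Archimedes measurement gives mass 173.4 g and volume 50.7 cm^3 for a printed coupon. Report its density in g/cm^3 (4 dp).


rho = 173.4 / 50.7 = 3.4201 g/cm^3


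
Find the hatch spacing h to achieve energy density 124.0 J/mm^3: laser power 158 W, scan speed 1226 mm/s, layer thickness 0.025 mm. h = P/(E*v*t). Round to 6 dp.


h = 158 / (124.0*1226*0.025) = 0.041572 mm


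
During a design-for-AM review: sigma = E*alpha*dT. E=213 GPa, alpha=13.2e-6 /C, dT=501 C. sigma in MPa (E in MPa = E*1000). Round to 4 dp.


sigma = 213*1000 * 13.2e-6 * 501 = 1408.6116 MPa


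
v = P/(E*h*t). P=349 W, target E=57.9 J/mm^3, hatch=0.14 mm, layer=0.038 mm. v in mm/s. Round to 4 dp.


v = 349 / (57.9*0.14*0.038) = 1133.0139 mm/s


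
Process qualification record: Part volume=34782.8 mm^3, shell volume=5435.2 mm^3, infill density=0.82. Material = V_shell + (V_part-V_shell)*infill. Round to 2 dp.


V_infill = (34782.8 - 5435.2) * 0.82 = 24065.03
V_total = 5435.2 + 24065.03 = 29500.23 mm^3


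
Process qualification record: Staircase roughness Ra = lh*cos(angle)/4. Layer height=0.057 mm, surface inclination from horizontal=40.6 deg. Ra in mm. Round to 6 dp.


Ra = 0.057 * cos(40.6) / 4 = 0.01082 mm


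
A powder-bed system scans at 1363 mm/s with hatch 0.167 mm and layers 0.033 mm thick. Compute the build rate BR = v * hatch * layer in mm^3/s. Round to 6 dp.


Rate = 1363 * 0.167 * 0.033 = 7.511493 mm^3/s


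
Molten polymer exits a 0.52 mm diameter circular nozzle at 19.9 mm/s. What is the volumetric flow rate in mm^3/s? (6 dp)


A = pi*(0.52/2)^2 = 0.21237166 mm^2
Q = 0.21237166 * 19.9 = 4.226196 mm^3/s


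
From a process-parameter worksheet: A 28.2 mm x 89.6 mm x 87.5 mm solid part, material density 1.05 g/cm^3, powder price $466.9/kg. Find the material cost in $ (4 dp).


V = 28.2 * 89.6 * 87.5 = 221088.0 mm^3 = 221.088 cm^3
Mass = 221.088 * 1.05 / 1000 = 0.2321424 kg
Cost = 0.2321424 * 466.9 = 108.3873 $


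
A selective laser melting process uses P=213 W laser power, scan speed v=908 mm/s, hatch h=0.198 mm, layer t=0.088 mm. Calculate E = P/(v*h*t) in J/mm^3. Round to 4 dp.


E = 213 / (908*0.198*0.088) = 13.4631 J/mm^3


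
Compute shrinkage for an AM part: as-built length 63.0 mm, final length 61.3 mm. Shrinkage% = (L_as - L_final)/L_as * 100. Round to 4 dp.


Shrinkage = ((63.0-61.3)/63.0)*100 = 2.6984 %


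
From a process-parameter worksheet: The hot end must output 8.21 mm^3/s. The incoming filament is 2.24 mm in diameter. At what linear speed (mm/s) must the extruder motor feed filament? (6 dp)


A = pi*(2.24/2)^2 = 3.940814
v = 8.21 / 3.940814 = 2.083326 mm/s


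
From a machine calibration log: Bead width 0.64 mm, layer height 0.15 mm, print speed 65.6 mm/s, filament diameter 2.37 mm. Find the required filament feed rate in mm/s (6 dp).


Q = 0.64 * 0.15 * 65.6 = 6.2976 mm^3/s
A_fil = pi*(2.37/2)^2 = 4.41150294 mm^2
v_feed = 6.2976 / 4.41150294 = 1.427541 mm/s


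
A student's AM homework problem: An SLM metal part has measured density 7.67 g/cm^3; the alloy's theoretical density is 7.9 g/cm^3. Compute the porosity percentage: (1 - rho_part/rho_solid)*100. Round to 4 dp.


Porosity = (1-7.67/7.9)*100 = 2.9114 %


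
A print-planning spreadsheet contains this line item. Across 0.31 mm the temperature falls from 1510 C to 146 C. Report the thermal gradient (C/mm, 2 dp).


G = (1510-146)/0.31 = 4400.0 C/mm


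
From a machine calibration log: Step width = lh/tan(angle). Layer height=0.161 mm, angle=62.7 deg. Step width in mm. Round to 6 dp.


step = 0.161 / tan(62.7) = 0.083098 mm


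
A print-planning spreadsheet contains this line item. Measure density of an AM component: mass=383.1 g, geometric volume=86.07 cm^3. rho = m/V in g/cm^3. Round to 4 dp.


rho = 383.1 / 86.07 = 4.451 g/cm^3


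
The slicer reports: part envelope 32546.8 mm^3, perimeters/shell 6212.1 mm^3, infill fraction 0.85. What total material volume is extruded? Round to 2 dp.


V_infill = (32546.8 - 6212.1) * 0.85 = 22384.5
V_total = 6212.1 + 22384.5 = 28596.6 mm^3


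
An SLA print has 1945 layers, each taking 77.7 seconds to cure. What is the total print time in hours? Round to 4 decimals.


t = 1945 * 77.7 / 3600 = 41.9796 hrs


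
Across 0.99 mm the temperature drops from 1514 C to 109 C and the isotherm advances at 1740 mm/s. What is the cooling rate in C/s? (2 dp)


G = (1514-109)/0.99 = 1419.19191919 C/mm
CR = 1419.19191919 * 1740 = 2469393.94 C/s


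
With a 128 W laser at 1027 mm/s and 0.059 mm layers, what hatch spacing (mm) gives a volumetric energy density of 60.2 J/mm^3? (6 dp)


h = 128 / (60.2*1027*0.059) = 0.035091 mm


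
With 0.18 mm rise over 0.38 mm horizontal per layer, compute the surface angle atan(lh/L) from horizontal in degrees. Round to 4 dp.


angle = atan(0.18/0.38) = 25.3462 degrees


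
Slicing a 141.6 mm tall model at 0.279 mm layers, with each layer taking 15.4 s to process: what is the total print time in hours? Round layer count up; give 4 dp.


Layers = ceil(141.6/0.279) = 508
t = 508 * 15.4 / 3600 = 2.1731 hrs


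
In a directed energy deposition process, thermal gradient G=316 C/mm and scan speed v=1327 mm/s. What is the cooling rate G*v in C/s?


CR = 316 * 1327 = 419332 C/s


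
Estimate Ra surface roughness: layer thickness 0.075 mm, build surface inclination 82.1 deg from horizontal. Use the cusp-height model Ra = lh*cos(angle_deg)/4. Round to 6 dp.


Ra = 0.075 * cos(82.1) / 4 = 0.002577 mm


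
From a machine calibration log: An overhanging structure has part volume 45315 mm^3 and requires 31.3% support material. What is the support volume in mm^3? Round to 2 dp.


V_support = 45315 * 0.313 = 14183.6 mm^3


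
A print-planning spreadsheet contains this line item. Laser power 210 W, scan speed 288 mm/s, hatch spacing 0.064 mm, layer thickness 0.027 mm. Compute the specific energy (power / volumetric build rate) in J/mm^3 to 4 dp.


Build rate = 288 * 0.064 * 0.027 = 0.497664 mm^3/s
SE = 210 / 0.497664 = 421.9715 J/mm^3


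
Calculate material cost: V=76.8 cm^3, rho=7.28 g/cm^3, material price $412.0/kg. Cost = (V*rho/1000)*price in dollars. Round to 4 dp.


Mass = 76.8*7.28/1000 = 0.559104 kg
Cost = 0.559104 * 412.0 = 230.3508 $


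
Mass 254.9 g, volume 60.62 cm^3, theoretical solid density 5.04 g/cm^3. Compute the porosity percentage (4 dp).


rho_part = 254.9 / 60.62 = 4.20488288 g/cm^3
Porosity = (1 - 4.20488288/5.04)*100 = 16.5698 %


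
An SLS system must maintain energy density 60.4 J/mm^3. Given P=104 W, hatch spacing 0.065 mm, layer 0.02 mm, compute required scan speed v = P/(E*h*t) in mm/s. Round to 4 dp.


v = 104 / (60.4*0.065*0.02) = 1324.5033 mm/s


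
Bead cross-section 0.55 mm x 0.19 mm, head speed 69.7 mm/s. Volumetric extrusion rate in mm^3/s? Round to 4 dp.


Rate = 0.55 * 0.19 * 69.7 = 7.2837 mm^3/s


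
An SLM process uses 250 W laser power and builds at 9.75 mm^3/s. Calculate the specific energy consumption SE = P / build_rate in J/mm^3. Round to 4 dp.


SE = 250 / 9.75 = 25.641 J/mm^3


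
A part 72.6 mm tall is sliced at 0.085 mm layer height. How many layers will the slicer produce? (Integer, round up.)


Layers = ceil(72.6/0.085) = 855


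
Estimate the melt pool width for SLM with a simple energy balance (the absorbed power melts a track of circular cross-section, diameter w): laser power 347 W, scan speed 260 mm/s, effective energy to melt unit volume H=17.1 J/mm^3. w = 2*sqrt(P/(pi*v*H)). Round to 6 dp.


w = 2*sqrt(347/(pi*260*17.1)) = 0.315235 mm


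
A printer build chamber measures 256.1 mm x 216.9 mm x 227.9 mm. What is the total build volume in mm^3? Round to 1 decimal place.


V = 256.1 * 216.9 * 227.9 = 12659409.7 mm^3


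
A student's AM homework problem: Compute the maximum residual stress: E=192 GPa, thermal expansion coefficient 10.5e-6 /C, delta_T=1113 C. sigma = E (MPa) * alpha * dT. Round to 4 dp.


sigma = 192*1000 * 10.5e-6 * 1113 = 2243.808 MPa


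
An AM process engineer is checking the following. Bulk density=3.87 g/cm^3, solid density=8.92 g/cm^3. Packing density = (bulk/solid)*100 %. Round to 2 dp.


Packing = (3.87/8.92)*100 = 43.39 %


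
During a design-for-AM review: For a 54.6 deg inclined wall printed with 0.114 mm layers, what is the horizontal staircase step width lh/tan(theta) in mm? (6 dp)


step = 0.114 / tan(54.6) = 0.081016 mm


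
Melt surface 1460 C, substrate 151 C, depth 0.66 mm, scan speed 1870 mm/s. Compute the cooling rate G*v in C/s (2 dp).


G = (1460-151)/0.66 = 1983.33333333 C/mm
CR = 1983.33333333 * 1870 = 3708833.33 C/s


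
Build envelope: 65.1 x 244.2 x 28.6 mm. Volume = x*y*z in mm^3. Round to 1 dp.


V = 65.1 * 244.2 * 28.6 = 454666.2 mm^3


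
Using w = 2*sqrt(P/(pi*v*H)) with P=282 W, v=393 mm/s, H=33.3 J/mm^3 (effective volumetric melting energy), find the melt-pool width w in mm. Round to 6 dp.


w = 2*sqrt(282/(pi*393*33.3)) = 0.165638 mm


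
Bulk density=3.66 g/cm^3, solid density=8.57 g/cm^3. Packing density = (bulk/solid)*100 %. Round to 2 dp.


Packing = (3.66/8.57)*100 = 42.71 %


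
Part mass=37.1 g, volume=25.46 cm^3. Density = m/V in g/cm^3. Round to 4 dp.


rho = 37.1 / 25.46 = 1.4572 g/cm^3


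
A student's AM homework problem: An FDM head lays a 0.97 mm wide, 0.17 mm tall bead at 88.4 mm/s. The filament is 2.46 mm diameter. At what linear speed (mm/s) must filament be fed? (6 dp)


Q = 0.97 * 0.17 * 88.4 = 14.57716 mm^3/s
A_fil = pi*(2.46/2)^2 = 4.75291553 mm^2
v_feed = 14.57716 / 4.75291553 = 3.066993 mm/s


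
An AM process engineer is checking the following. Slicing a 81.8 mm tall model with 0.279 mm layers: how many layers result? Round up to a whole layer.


Layers = ceil(81.8/0.279) = 294


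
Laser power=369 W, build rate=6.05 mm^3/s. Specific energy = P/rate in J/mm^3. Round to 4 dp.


SE = 369 / 6.05 = 60.9917 J/mm^3


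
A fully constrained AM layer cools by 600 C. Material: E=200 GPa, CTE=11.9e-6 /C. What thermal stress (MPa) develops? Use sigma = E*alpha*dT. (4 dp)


sigma = 200*1000 * 11.9e-6 * 600 = 1428.0 MPa


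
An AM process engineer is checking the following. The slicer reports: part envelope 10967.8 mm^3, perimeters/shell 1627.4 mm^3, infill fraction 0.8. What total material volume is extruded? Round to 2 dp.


V_infill = (10967.8 - 1627.4) * 0.8 = 7472.32
V_total = 1627.4 + 7472.32 = 9099.72 mm^3


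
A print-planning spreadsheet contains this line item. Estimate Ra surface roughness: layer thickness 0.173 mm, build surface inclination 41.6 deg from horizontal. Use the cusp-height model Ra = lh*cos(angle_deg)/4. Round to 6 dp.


Ra = 0.173 * cos(41.6) / 4 = 0.032342 mm


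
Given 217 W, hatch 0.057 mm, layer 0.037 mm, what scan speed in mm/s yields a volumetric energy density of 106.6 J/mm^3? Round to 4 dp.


v = 217 / (106.6*0.057*0.037) = 965.2192 mm/s


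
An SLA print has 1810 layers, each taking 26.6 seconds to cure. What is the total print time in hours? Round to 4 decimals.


t = 1810 * 26.6 / 3600 = 13.3739 hrs


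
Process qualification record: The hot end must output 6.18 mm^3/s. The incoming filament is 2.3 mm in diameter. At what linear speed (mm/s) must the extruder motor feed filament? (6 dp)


A = pi*(2.3/2)^2 = 4.154756
v = 6.18 / 4.154756 = 1.487452 mm/s


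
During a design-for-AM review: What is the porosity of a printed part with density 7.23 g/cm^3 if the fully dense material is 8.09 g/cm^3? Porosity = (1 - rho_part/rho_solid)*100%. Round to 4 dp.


Porosity = (1-7.23/8.09)*100 = 10.6304 %


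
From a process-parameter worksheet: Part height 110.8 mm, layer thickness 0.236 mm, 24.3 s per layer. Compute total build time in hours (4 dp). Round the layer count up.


Layers = ceil(110.8/0.236) = 470
t = 470 * 24.3 / 3600 = 3.1725 hrs


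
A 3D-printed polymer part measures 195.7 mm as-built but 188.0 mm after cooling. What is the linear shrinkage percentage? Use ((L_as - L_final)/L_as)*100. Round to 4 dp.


Shrinkage = ((195.7-188.0)/195.7)*100 = 3.9346 %


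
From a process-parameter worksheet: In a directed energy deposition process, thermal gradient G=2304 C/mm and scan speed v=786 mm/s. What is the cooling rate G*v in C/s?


CR = 2304 * 786 = 1810944 C/s


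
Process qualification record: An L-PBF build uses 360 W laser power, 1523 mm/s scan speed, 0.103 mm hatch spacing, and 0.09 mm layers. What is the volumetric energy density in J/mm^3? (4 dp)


E = 360 / (1523*0.103*0.09) = 25.499 J/mm^3


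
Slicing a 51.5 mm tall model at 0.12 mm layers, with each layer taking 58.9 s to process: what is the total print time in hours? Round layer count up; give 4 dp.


Layers = ceil(51.5/0.12) = 430
t = 430 * 58.9 / 3600 = 7.0353 hrs


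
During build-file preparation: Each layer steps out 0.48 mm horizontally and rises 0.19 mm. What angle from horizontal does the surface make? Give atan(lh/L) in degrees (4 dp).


angle = atan(0.19/0.48) = 21.5953 degrees


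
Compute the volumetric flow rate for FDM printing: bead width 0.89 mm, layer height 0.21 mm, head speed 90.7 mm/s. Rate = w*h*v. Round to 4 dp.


Rate = 0.89 * 0.21 * 90.7 = 16.9518 mm^3/s


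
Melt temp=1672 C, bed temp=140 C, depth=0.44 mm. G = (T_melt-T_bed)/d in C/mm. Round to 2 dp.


G = (1672-140)/0.44 = 3481.82 C/mm


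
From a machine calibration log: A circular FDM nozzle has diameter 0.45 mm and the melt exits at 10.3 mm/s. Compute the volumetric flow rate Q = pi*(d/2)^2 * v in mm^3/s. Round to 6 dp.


A = pi*(0.45/2)^2 = 0.15904313 mm^2
Q = 0.15904313 * 10.3 = 1.638144 mm^3/s


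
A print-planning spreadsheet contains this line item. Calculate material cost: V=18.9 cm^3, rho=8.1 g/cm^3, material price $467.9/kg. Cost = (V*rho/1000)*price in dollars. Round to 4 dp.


Mass = 18.9*8.1/1000 = 0.15309 kg
Cost = 0.15309 * 467.9 = 71.6308 $


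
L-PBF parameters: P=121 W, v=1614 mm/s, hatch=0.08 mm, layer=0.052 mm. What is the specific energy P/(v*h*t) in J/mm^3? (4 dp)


Build rate = 1614 * 0.08 * 0.052 = 6.71424 mm^3/s
SE = 121 / 6.71424 = 18.0214 J/mm^3


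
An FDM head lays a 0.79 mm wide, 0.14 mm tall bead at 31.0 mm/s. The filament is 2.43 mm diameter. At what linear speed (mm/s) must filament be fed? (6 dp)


Q = 0.79 * 0.14 * 31.0 = 3.4286 mm^3/s
A_fil = pi*(2.43/2)^2 = 4.63769762 mm^2
v_feed = 3.4286 / 4.63769762 = 0.739289 mm/s


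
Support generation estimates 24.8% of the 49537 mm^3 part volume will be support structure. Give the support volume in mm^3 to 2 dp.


V_support = 49537 * 0.248 = 12285.18 mm^3


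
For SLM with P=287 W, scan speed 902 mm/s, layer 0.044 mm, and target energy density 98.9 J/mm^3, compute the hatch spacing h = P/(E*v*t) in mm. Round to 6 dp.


h = 287 / (98.9*902*0.044) = 0.073118 mm


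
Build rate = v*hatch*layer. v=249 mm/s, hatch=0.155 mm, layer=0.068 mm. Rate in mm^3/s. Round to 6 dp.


Rate = 249 * 0.155 * 0.068 = 2.62446 mm^3/s


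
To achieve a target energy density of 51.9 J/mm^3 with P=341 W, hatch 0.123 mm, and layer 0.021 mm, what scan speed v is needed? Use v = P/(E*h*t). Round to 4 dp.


v = 341 / (51.9*0.123*0.021) = 2543.6808 mm/s


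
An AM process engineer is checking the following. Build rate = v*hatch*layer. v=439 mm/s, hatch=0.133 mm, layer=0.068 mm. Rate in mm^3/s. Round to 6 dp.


Rate = 439 * 0.133 * 0.068 = 3.970316 mm^3/s


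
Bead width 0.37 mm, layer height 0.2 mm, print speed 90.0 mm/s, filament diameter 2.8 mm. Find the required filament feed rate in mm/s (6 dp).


Q = 0.37 * 0.2 * 90.0 = 6.66 mm^3/s
A_fil = pi*(2.8/2)^2 = 6.1575216 mm^2
v_feed = 6.66 / 6.1575216 = 1.081604 mm/s


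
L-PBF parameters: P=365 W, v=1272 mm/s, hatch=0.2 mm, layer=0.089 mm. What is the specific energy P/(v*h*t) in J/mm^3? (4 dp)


Build rate = 1272 * 0.2 * 0.089 = 22.6416 mm^3/s
SE = 365 / 22.6416 = 16.1208 J/mm^3


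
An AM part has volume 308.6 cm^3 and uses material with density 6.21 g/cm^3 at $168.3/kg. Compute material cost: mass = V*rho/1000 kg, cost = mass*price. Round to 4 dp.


Mass = 308.6*6.21/1000 = 1.916406 kg
Cost = 1.916406 * 168.3 = 322.5311 $


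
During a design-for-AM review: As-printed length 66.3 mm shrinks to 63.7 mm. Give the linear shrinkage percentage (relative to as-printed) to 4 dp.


Shrinkage = ((66.3-63.7)/66.3)*100 = 3.9216 %


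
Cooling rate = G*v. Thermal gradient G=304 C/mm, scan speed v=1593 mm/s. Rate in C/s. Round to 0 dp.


CR = 304 * 1593 = 484272 C/s


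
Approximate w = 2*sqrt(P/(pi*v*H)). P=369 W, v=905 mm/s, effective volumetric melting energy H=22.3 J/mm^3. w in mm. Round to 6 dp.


w = 2*sqrt(369/(pi*905*22.3)) = 0.152578 mm


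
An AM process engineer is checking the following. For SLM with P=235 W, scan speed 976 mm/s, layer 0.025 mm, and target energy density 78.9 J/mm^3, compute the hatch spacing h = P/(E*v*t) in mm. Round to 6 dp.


h = 235 / (78.9*976*0.025) = 0.122068 mm


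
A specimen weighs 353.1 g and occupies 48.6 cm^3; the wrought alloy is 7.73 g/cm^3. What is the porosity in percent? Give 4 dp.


rho_part = 353.1 / 48.6 = 7.2654321 g/cm^3
Porosity = (1 - 7.2654321/7.73)*100 = 6.0099 %


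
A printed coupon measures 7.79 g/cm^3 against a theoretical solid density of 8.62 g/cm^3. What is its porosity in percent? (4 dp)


Porosity = (1-7.79/8.62)*100 = 9.6288 %


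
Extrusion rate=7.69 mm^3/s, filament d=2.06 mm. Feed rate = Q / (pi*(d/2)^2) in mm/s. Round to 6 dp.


A = pi*(2.06/2)^2 = 3.332916
v = 7.69 / 3.332916 = 2.307289 mm/s


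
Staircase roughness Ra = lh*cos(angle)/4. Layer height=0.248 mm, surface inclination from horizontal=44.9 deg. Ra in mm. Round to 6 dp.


Ra = 0.248 * cos(44.9) / 4 = 0.043917 mm


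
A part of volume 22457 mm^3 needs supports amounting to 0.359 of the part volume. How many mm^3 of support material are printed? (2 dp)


V_support = 22457 * 0.359 = 8062.06 mm^3


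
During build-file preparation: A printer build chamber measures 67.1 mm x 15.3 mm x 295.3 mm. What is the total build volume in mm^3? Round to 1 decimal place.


V = 67.1 * 15.3 * 295.3 = 303163.8 mm^3


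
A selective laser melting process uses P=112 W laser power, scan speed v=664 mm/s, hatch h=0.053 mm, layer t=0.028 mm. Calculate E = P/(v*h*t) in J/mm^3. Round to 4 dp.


E = 112 / (664*0.053*0.028) = 113.6622 J/mm^3


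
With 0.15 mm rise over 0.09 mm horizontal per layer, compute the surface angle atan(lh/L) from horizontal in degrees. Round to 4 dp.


angle = atan(0.15/0.09) = 59.0362 degrees


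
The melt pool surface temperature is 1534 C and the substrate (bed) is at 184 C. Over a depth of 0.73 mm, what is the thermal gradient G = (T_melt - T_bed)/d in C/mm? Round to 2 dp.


G = (1534-184)/0.73 = 1849.32 C/mm


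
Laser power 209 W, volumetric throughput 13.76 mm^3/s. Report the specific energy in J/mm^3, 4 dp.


SE = 209 / 13.76 = 15.189 J/mm^3


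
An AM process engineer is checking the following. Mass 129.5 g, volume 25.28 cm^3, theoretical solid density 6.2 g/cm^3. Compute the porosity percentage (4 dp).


rho_part = 129.5 / 25.28 = 5.12262658 g/cm^3
Porosity = (1 - 5.12262658/6.2)*100 = 17.377 %


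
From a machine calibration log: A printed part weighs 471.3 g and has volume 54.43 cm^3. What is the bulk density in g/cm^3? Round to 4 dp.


rho = 471.3 / 54.43 = 8.6588 g/cm^3


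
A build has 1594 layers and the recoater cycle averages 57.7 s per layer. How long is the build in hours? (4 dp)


t = 1594 * 57.7 / 3600 = 25.5483 hrs


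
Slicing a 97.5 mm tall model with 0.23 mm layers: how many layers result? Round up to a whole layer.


Layers = ceil(97.5/0.23) = 424


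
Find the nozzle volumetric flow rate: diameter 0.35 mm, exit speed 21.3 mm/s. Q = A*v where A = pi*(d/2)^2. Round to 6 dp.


A = pi*(0.35/2)^2 = 0.09621128 mm^2
Q = 0.09621128 * 21.3 = 2.0493 mm^3/s


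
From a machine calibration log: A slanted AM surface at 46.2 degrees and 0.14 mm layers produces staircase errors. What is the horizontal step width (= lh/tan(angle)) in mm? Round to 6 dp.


step = 0.14 / tan(46.2) = 0.134255 mm


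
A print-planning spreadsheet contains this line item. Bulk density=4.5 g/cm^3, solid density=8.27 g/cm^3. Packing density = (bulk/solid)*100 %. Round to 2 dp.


Packing = (4.5/8.27)*100 = 54.41 %


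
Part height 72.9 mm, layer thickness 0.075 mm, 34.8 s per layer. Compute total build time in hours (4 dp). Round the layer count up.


Layers = ceil(72.9/0.075) = 972
t = 972 * 34.8 / 3600 = 9.396 hrs


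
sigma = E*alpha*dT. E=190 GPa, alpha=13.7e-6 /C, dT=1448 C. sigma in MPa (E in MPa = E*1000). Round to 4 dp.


sigma = 190*1000 * 13.7e-6 * 1448 = 3769.144 MPa


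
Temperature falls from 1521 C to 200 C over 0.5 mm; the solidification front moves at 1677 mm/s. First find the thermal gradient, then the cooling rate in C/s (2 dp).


G = (1521-200)/0.5 = 2642.0 C/mm
CR = 2642.0 * 1677 = 4430634.0 C/s


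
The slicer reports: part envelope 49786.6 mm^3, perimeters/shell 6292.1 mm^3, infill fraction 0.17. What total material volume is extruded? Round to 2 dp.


V_infill = (49786.6 - 6292.1) * 0.17 = 7394.07
V_total = 6292.1 + 7394.07 = 13686.17 mm^3


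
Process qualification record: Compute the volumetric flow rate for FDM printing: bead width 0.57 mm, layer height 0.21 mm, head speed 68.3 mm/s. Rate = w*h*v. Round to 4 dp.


Rate = 0.57 * 0.21 * 68.3 = 8.1755 mm^3/s


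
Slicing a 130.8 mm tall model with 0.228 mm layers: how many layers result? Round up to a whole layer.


Layers = ceil(130.8/0.228) = 574


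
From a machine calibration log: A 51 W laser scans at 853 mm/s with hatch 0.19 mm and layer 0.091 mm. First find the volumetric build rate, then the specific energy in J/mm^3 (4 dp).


Build rate = 853 * 0.19 * 0.091 = 14.74837 mm^3/s
SE = 51 / 14.74837 = 3.458 J/mm^3


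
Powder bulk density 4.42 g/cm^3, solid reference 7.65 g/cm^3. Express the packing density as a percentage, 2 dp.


Packing = (4.42/7.65)*100 = 57.78 %


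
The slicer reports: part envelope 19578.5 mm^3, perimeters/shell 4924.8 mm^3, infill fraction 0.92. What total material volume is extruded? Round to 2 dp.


V_infill = (19578.5 - 4924.8) * 0.92 = 13481.4
V_total = 4924.8 + 13481.4 = 18406.2 mm^3


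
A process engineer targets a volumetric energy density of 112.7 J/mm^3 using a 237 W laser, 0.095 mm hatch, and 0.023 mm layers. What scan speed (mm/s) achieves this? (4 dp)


v = 237 / (112.7*0.095*0.023) = 962.4385 mm/s


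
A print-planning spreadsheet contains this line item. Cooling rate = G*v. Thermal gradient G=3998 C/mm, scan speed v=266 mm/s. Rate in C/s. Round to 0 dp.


CR = 3998 * 266 = 1063468 C/s


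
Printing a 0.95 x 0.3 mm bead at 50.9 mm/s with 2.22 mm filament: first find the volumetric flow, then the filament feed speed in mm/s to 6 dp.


Q = 0.95 * 0.3 * 50.9 = 14.5065 mm^3/s
A_fil = pi*(2.22/2)^2 = 3.87075631 mm^2
v_feed = 14.5065 / 3.87075631 = 3.747717 mm/s


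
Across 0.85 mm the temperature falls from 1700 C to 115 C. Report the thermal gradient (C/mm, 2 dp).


G = (1700-115)/0.85 = 1864.71 C/mm


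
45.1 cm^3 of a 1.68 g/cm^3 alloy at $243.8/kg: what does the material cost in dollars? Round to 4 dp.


Mass = 45.1*1.68/1000 = 0.075768 kg
Cost = 0.075768 * 243.8 = 18.4722 $


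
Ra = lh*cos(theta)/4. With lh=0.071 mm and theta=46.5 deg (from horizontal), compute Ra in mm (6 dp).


Ra = 0.071 * cos(46.5) / 4 = 0.012218 mm


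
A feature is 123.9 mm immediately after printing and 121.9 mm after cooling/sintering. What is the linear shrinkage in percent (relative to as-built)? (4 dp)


Shrinkage = ((123.9-121.9)/123.9)*100 = 1.6142 %


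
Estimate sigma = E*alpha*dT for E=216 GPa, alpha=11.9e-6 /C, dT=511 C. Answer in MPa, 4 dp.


sigma = 216*1000 * 11.9e-6 * 511 = 1313.4744 MPa


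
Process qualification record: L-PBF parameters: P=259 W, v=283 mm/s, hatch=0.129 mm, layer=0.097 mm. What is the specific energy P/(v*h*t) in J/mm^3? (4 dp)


Build rate = 283 * 0.129 * 0.097 = 3.541179 mm^3/s
SE = 259 / 3.541179 = 73.1395 J/mm^3


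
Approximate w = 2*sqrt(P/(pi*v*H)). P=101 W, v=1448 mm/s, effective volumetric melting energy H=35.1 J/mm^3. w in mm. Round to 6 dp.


w = 2*sqrt(101/(pi*1448*35.1)) = 0.050301 mm


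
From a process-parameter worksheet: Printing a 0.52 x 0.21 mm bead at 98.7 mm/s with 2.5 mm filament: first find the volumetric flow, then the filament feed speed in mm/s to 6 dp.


Q = 0.52 * 0.21 * 98.7 = 10.77804 mm^3/s
A_fil = pi*(2.5/2)^2 = 4.90873852 mm^2
v_feed = 10.77804 / 4.90873852 = 2.195684 mm/s


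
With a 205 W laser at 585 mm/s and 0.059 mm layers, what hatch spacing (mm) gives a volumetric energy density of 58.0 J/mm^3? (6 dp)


h = 205 / (58.0*585*0.059) = 0.102404 mm


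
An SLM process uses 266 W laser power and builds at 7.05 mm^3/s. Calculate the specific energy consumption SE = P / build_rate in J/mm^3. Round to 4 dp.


SE = 266 / 7.05 = 37.7305 J/mm^3


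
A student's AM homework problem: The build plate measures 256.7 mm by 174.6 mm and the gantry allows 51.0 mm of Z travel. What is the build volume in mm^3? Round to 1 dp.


V = 256.7 * 174.6 * 51.0 = 2285810.8 mm^3


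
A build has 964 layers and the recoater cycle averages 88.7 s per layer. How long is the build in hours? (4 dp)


t = 964 * 88.7 / 3600 = 23.7519 hrs


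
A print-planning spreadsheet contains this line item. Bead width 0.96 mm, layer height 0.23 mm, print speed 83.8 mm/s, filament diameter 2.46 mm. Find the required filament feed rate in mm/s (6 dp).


Q = 0.96 * 0.23 * 83.8 = 18.50304 mm^3/s
A_fil = pi*(2.46/2)^2 = 4.75291553 mm^2
v_feed = 18.50304 / 4.75291553 = 3.892987 mm/s


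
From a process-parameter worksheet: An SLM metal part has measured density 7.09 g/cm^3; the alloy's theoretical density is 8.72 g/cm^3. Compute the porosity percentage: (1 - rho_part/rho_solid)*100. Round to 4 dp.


Porosity = (1-7.09/8.72)*100 = 18.6927 %


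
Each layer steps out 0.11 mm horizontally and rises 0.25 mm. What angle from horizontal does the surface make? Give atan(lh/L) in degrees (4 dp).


angle = atan(0.25/0.11) = 66.2505 degrees


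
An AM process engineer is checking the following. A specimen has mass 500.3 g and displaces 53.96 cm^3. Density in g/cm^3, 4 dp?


rho = 500.3 / 53.96 = 9.2717 g/cm^3


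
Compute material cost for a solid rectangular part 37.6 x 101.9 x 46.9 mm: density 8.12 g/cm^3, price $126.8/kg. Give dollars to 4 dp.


V = 37.6 * 101.9 * 46.9 = 179694.536 mm^3 = 179.694536 cm^3
Mass = 179.694536 * 8.12 / 1000 = 1.45911963 kg
Cost = 1.45911963 * 126.8 = 185.0164 $


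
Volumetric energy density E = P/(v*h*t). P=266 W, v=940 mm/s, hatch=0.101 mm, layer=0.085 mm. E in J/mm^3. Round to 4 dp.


E = 266 / (940*0.101*0.085) = 32.962 J/mm^3


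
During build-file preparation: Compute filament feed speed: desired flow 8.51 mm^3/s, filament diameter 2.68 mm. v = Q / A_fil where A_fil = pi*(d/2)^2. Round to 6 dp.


A = pi*(2.68/2)^2 = 5.641044
v = 8.51 / 5.641044 = 1.508586 mm/s


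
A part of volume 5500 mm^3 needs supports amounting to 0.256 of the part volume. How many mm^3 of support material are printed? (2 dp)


V_support = 5500 * 0.256 = 1408.0 mm^3


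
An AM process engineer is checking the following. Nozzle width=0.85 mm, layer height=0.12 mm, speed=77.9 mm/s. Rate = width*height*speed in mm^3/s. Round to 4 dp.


Rate = 0.85 * 0.12 * 77.9 = 7.9458 mm^3/s


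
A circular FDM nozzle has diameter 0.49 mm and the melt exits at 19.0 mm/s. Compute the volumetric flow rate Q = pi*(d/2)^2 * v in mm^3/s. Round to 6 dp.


A = pi*(0.49/2)^2 = 0.1885741 mm^2
Q = 0.1885741 * 19.0 = 3.582908 mm^3/s


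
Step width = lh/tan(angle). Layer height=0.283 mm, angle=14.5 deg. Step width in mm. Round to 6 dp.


step = 0.283 / tan(14.5) = 1.09428 mm


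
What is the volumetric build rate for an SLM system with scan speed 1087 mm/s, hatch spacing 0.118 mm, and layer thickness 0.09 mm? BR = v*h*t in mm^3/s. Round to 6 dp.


Rate = 1087 * 0.118 * 0.09 = 11.54394 mm^3/s


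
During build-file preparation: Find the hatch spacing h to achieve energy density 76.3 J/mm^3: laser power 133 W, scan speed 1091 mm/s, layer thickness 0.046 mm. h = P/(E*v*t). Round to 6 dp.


h = 133 / (76.3*1091*0.046) = 0.034733 mm


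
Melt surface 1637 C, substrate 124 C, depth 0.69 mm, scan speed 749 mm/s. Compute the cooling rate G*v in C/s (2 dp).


G = (1637-124)/0.69 = 2192.75362319 C/mm
CR = 2192.75362319 * 749 = 1642372.46 C/s


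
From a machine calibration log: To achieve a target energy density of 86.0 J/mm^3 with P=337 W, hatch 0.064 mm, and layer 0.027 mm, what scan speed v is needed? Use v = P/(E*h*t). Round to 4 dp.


v = 337 / (86.0*0.064*0.027) = 2267.711 mm/s


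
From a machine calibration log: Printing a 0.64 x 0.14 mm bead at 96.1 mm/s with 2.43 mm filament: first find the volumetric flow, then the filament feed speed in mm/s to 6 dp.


Q = 0.64 * 0.14 * 96.1 = 8.61056 mm^3/s
A_fil = pi*(2.43/2)^2 = 4.63769762 mm^2
v_feed = 8.61056 / 4.63769762 = 1.856645 mm/s


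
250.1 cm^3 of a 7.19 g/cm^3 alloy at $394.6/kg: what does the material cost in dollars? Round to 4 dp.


Mass = 250.1*7.19/1000 = 1.798219 kg
Cost = 1.798219 * 394.6 = 709.5772 $


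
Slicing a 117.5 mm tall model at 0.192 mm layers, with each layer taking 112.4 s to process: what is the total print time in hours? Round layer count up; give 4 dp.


Layers = ceil(117.5/0.192) = 612
t = 612 * 112.4 / 3600 = 19.108 hrs


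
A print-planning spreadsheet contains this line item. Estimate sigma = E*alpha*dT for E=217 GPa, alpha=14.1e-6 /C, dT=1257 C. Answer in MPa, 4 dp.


sigma = 217*1000 * 14.1e-6 * 1257 = 3846.0429 MPa


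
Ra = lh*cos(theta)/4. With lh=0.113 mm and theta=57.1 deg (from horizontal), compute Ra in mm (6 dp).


Ra = 0.113 * cos(57.1) / 4 = 0.015345 mm


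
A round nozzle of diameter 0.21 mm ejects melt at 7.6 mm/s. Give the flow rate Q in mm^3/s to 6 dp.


A = pi*(0.21/2)^2 = 0.03463606 mm^2
Q = 0.03463606 * 7.6 = 0.263234 mm^3/s


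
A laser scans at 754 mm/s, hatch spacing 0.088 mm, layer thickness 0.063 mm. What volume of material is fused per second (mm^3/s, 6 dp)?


Rate = 754 * 0.088 * 0.063 = 4.180176 mm^3/s


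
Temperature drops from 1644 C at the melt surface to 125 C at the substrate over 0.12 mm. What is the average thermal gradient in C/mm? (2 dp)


G = (1644-125)/0.12 = 12658.33 C/mm


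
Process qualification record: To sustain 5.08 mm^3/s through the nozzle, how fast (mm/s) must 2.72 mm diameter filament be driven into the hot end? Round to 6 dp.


A = pi*(2.72/2)^2 = 5.81069
v = 5.08 / 5.81069 = 0.874251 mm/s


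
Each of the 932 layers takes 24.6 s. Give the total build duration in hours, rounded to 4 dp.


t = 932 * 24.6 / 3600 = 6.3687 hrs


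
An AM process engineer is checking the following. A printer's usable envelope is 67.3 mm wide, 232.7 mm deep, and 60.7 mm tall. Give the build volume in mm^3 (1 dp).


V = 67.3 * 232.7 * 60.7 = 950605.1 mm^3


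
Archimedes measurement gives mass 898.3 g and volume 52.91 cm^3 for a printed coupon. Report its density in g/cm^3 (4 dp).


rho = 898.3 / 52.91 = 16.9779 g/cm^3


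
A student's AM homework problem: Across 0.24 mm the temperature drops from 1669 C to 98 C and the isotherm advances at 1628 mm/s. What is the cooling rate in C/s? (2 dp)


G = (1669-98)/0.24 = 6545.83333333 C/mm
CR = 6545.83333333 * 1628 = 10656616.67 C/s


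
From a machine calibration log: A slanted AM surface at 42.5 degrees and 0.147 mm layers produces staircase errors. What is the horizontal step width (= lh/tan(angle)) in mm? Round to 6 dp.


step = 0.147 / tan(42.5) = 0.160422 mm


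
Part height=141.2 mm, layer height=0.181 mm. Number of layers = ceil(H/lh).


Layers = ceil(141.2/0.181) = 781


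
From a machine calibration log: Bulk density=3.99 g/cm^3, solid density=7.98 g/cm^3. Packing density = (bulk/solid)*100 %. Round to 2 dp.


Packing = (3.99/7.98)*100 = 50.0 %


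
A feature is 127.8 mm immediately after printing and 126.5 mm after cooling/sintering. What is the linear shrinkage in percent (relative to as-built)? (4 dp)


Shrinkage = ((127.8-126.5)/127.8)*100 = 1.0172 %


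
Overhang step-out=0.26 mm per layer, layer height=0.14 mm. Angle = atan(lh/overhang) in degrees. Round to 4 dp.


angle = atan(0.14/0.26) = 28.3008 degrees


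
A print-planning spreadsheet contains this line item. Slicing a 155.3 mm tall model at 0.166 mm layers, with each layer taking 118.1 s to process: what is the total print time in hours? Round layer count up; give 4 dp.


Layers = ceil(155.3/0.166) = 936
t = 936 * 118.1 / 3600 = 30.706 hrs


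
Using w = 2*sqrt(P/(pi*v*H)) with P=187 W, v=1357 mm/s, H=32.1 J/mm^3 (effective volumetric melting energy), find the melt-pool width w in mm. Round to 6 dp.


w = 2*sqrt(187/(pi*1357*32.1)) = 0.073932 mm


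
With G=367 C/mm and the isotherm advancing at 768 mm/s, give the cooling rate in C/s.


CR = 367 * 768 = 281856 C/s


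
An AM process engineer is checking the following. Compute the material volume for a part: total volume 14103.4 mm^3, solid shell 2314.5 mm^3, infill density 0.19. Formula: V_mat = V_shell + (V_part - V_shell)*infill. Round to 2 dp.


V_infill = (14103.4 - 2314.5) * 0.19 = 2239.89
V_total = 2314.5 + 2239.89 = 4554.39 mm^3


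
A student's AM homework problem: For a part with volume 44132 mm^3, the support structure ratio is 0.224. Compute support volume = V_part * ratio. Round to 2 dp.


V_support = 44132 * 0.224 = 9885.57 mm^3


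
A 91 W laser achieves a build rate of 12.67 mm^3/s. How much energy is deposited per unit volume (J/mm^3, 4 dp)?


SE = 91 / 12.67 = 7.1823 J/mm^3


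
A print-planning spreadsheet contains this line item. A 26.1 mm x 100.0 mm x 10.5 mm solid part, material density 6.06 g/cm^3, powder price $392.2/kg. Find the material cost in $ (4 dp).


V = 26.1 * 100.0 * 10.5 = 27405.0 mm^3 = 27.405 cm^3
Mass = 27.405 * 6.06 / 1000 = 0.1660743 kg
Cost = 0.1660743 * 392.2 = 65.1343 $


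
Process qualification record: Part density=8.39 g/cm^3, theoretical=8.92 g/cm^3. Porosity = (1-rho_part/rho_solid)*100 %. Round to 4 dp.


Porosity = (1-8.39/8.92)*100 = 5.9417 %


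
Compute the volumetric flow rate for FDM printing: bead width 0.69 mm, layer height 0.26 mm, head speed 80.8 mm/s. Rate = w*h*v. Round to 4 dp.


Rate = 0.69 * 0.26 * 80.8 = 14.4955 mm^3/s


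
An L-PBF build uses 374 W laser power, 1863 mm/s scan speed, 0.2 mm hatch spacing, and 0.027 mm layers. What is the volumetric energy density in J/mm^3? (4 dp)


E = 374 / (1863*0.2*0.027) = 37.1762 J/mm^3


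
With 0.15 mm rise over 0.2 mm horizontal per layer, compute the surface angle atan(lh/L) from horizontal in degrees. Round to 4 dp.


angle = atan(0.15/0.2) = 36.8699 degrees


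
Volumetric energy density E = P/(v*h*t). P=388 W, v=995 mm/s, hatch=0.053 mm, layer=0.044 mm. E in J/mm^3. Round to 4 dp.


E = 388 / (995*0.053*0.044) = 167.2169 J/mm^3


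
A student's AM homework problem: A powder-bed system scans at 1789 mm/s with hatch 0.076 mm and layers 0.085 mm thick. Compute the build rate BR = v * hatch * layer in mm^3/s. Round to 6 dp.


Rate = 1789 * 0.076 * 0.085 = 11.55694 mm^3/s


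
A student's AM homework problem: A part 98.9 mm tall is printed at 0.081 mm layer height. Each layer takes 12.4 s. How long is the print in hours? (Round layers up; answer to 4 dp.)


Layers = ceil(98.9/0.081) = 1221
t = 1221 * 12.4 / 3600 = 4.2057 hrs


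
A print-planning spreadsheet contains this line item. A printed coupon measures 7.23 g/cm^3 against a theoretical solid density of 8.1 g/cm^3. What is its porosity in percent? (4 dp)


Porosity = (1-7.23/8.1)*100 = 10.7407 %


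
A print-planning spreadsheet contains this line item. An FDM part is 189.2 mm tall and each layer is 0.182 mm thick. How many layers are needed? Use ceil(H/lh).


Layers = ceil(189.2/0.182) = 1040


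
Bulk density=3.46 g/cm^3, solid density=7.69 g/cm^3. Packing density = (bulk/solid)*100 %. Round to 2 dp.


Packing = (3.46/7.69)*100 = 44.99 %


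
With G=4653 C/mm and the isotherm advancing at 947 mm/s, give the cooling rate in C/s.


CR = 4653 * 947 = 4406391 C/s


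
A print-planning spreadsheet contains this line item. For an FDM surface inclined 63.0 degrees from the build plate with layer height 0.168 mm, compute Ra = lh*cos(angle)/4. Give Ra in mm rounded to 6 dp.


Ra = 0.168 * cos(63.0) / 4 = 0.019068 mm


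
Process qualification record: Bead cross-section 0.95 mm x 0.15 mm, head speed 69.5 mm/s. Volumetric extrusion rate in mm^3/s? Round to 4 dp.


Rate = 0.95 * 0.15 * 69.5 = 9.9038 mm^3/s


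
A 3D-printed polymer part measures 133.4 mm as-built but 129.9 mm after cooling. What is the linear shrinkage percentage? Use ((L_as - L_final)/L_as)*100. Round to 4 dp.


Shrinkage = ((133.4-129.9)/133.4)*100 = 2.6237 %


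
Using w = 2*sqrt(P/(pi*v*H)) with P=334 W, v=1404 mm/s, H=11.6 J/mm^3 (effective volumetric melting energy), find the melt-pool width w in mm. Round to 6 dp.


w = 2*sqrt(334/(pi*1404*11.6)) = 0.16159 mm
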